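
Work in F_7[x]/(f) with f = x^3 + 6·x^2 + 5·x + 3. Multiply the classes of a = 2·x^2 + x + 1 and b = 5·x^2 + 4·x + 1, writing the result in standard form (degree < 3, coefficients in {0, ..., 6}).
a · b ≡ 5·x^2 + 2 (mod f(x))

Multiply as integer polynomials: a · b = 10·x^4 + 13·x^3 + 11·x^2 + 5·x + 1. Reducing coefficients mod 7: a · b ≡ 3·x^4 + 6·x^3 + 4·x^2 + 5·x + 1. Now divide by f(x) = x^3 + 6·x^2 + 5·x + 3 in F_7[x], eliminating the leading term at each step:
  leading term 3·x^4: subtract (3·x)·f(x) = 3·x^4 + 4·x^3 + x^2 + 2·x, leaving 2·x^3 + 3·x^2 + 3·x + 1 (coefficients mod 7)
  leading term 2·x^3: subtract (2)·f(x) = 2·x^3 + 5·x^2 + 3·x + 6, leaving 5·x^2 + 2 (coefficients mod 7)
The degree is now < 3, so this is the remainder. Hence a · b ≡ 5·x^2 + 2 in F_7[x]/(f).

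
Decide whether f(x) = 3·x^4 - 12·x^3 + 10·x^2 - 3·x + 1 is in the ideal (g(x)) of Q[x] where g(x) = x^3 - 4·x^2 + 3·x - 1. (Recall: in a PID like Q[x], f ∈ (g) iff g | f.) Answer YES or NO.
NO

In Q[x] the ideal (g) consists of all multiples of g, so f ∈ (g) iff g | f, i.e. iff the remainder of f on division by g is 0. Divide f by g (g is monic, so eliminate the leading term of the running remainder at each step):
  leading term 3·x^4: subtract (3·x)·g(x) = 3·x^4 - 12·x^3 + 9·x^2 - 3·x, leaving x^2 + 1
The remainder r(x) = x^2 + 1 ≠ 0 (and deg r < deg g), so g ∤ f, i.e. f ∉ (g).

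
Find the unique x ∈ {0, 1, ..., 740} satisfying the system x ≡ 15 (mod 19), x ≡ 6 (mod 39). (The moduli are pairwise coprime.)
The moduli 19, 39 are pairwise coprime, so by the CRT there is a unique solution mod 19·39 = 741.
Solve by successive substitution. Start with x ≡ 15 (mod 19).
  Combine with x ≡ 6 (mod 39): write x = 15 + 19·t and require 15 + 19·t ≡ 6 (mod 39), i.e. 19·t ≡ 6 − 15 ≡ 30 (mod 39). Since 19^(−1) ≡ 37 (mod 39), t ≡ 37·30 ≡ 18 (mod 39). So x ≡ 15 + 19·18 = 357 (mod 741).
Unique solution in [0, 741): x = 357.

Final answer: x ≡ 357 (mod 741); the representative in [0, 741) is 357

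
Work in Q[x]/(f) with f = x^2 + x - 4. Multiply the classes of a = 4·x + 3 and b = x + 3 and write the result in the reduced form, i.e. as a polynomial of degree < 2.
First multiply in Q[x] without reducing: a · b = 4·x^2 + 15·x + 9. Now divide by f(x) = x^2 + x - 4, eliminating the leading term at each step:
  leading term 4·x^2: subtract (4)·f(x) = 4·x^2 + 4·x - 16, leaving 11·x + 25
The degree is now < 2, so this is the remainder. Hence a · b ≡ 11·x + 25 in Q[x]/(f).

Final answer: a · b ≡ 11·x + 25 (mod f(x))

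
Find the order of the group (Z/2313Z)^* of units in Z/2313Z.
(Z/2313Z)^* consists of the classes a with gcd(a, 2313) = 1, so its order is φ(2313). φ is multiplicative, with φ(p^e) = p^e − p^(e−1). Factorise 2313 = 3^2 · 257. Then
  φ(2313) = (3^2 − 3^1) · (257 − 1) = 6 · 256 = 1536.
Thus |(Z/2313Z)^*| = 1536.

Final answer: |(Z/2313Z)^*| = 1536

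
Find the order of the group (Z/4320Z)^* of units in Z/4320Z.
|(Z/4320Z)^*| = 1152

(Z/4320Z)^* consists of the classes a with gcd(a, 4320) = 1, so its order is φ(4320). φ is multiplicative, with φ(p^e) = p^e − p^(e−1). Factorise 4320 = 2^5 · 3^3 · 5. Then
  φ(4320) = (2^5 − 2^4) · (3^3 − 3^2) · (5 − 1) = 16 · 18 · 4 = 1152.
Thus |(Z/4320Z)^*| = 1152.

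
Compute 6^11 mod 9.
Use repeated squaring. Binary(11) = 1011. Walk through the bits of the exponent 11 left-to-right: at each bit after the leading one, square the running value, then multiply by 6 if the bit is 1 (always reducing mod 9):
  bit 1 = 1 (leading): start with 6.
  bit 2 = 0: square 6^2 = 36 ≡ 0 (mod 9).
  bit 3 = 1: square 0^2 = 0; bit is 1, so multiply 0·6 = 0 (mod 9).
  bit 4 = 1: square 0^2 = 0; bit is 1, so multiply 0·6 = 0 (mod 9).
Final value: 6^11 ≡ 0 (mod 9).

Final answer: 0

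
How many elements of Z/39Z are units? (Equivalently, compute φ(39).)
Z/39Z has φ(39) = 24 units

An element a ∈ Z/39Z is a unit iff gcd(a, 39) = 1, so the number of units is φ(39). φ is multiplicative, with φ(p^e) = p^e − p^(e−1). Factorise 39 = 3 · 13. Then
  φ(39) = (3 − 1) · (13 − 1) = 2 · 12 = 24.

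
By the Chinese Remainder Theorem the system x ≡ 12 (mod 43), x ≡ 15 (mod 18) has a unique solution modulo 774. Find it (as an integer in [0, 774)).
x ≡ 141 (mod 774); the representative in [0, 774) is 141

The moduli 43, 18 are pairwise coprime, so by the CRT there is a unique solution mod 43·18 = 774.
Solve by successive substitution. Start with x ≡ 12 (mod 43).
  Combine with x ≡ 15 (mod 18): write x = 12 + 43·t and require 12 + 43·t ≡ 15 (mod 18), i.e. 43·t ≡ 15 − 12 ≡ 3 (mod 18). Since 43^(−1) ≡ 13 (mod 18) (43 ≡ 7 (mod 18)), t ≡ 13·3 ≡ 3 (mod 18). So x ≡ 12 + 43·3 = 141 (mod 774).
Unique solution in [0, 774): x = 141.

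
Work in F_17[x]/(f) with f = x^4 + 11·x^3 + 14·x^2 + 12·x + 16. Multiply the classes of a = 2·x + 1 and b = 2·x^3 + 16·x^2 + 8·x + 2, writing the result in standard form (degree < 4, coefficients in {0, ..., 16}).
Multiply as integer polynomials: a · b = 4·x^4 + 34·x^3 + 32·x^2 + 12·x + 2. Reducing coefficients mod 17: a · b ≡ 4·x^4 + 15·x^2 + 12·x + 2. Now divide by f(x) = x^4 + 11·x^3 + 14·x^2 + 12·x + 16 in F_17[x], eliminating the leading term at each step:
  leading term 4·x^4: subtract (4)·f(x) = 4·x^4 + 10·x^3 + 5·x^2 + 14·x + 13, leaving 7·x^3 + 10·x^2 + 15·x + 6 (coefficients mod 17)
The degree is now < 4, so this is the remainder. Hence a · b ≡ 7·x^3 + 10·x^2 + 15·x + 6 in F_17[x]/(f).

Final answer: a · b ≡ 7·x^3 + 10·x^2 + 15·x + 6 (mod f(x))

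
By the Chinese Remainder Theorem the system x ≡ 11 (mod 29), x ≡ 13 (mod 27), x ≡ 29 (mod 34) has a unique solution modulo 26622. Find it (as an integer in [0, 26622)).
The moduli 29, 27, 34 are pairwise coprime, so by the CRT there is a unique solution mod 29·27·34 = 26622.
Solve by successive substitution. Start with x ≡ 11 (mod 29).
  Combine with x ≡ 13 (mod 27): write x = 11 + 29·t and require 11 + 29·t ≡ 13 (mod 27), i.e. 29·t ≡ 13 − 11 ≡ 2 (mod 27). Since 29^(−1) ≡ 14 (mod 27) (29 ≡ 2 (mod 27)), t ≡ 14·2 ≡ 1 (mod 27). So x ≡ 11 + 29·1 = 40 (mod 783).
  Combine with x ≡ 29 (mod 34): write x = 40 + 783·t and require 40 + 783·t ≡ 29 (mod 34), i.e. 783·t ≡ 29 − 40 ≡ 23 (mod 34). Since 783^(−1) ≡ 1 (mod 34) (783 ≡ 1 (mod 34)), t ≡ 1·23 ≡ 23 (mod 34). So x ≡ 40 + 783·23 = 18049 (mod 26622).
Unique solution in [0, 26622): x = 18049.

Final answer: x ≡ 18049 (mod 26622); the representative in [0, 26622) is 18049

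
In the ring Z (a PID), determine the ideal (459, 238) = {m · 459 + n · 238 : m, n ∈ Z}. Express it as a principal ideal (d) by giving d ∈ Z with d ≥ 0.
In the PID Z, (a, b) is generated by gcd(a, b). Compute gcd(459, 238) with the extended Euclidean algorithm, tracking rows (r, s, t) with s·459 + t·238 = r:
  row A: (459, 1, 0)   [1·459 + 0·238 = 459]
  row B: (238, 0, 1)   [0·459 + 1·238 = 238]
  459 = 1·238 + 221   → row C = row A − 1·row B = (221, 1, −1)   [check: 1·459 − 1·238 = 221]
  238 = 1·221 + 17   → row D = row B − 1·row C = (17, −1, 2)   [check: −1·459 + 2·238 = 17]
  221 = 13·17 + 0   → remainder 0, stop. gcd = 17 (last nonzero row D).
So gcd(459, 238) = 17, with Bézout identity −1·459 + 2·238 = 17. Containment (⊇): the Bézout identity exhibits 17 as an element of (459, 238), giving (17) ⊆ (459, 238). Containment (⊆): since 17 | 459 and 17 | 238 (459 = 17·27, 238 = 17·14), every Z-linear combination of 459 and 238 is divisible by 17, so (459, 238) ⊆ (17). Therefore (459, 238) = (17), d = 17.

Final answer: (459, 238) = (17); d = 17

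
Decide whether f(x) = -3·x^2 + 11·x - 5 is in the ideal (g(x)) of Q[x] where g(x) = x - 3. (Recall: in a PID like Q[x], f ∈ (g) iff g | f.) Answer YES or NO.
In Q[x] the ideal (g) consists of all multiples of g, so f ∈ (g) iff g | f, i.e. iff the remainder of f on division by g is 0. Divide f by g (g is monic, so eliminate the leading term of the running remainder at each step):
  leading term -3·x^2: subtract (-3·x)·g(x) = -3·x^2 + 9·x, leaving 2·x - 5
  leading term 2·x: subtract (2)·g(x) = 2·x - 6, leaving 1
The remainder r(x) = 1 ≠ 0 (and deg r < deg g), so g ∤ f, i.e. f ∉ (g).

Final answer: NO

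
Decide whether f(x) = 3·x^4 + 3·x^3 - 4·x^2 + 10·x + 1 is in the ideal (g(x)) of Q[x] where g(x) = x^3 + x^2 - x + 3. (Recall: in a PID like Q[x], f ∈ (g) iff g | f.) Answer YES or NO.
In Q[x] the ideal (g) consists of all multiples of g, so f ∈ (g) iff g | f, i.e. iff the remainder of f on division by g is 0. Divide f by g (g is monic, so eliminate the leading term of the running remainder at each step):
  leading term 3·x^4: subtract (3·x)·g(x) = 3·x^4 + 3·x^3 - 3·x^2 + 9·x, leaving -x^2 + x + 1
The remainder r(x) = -x^2 + x + 1 ≠ 0 (and deg r < deg g), so g ∤ f, i.e. f ∉ (g).

Final answer: NO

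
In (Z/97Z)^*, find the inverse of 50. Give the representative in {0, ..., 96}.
Apply the extended Euclidean algorithm to (97, 50), tracking rows (r, s, t) with s·97 + t·50 = r. Each division r_prev = q·r_cur + r_new produces the new row as (previous row) − q·(current row):
  row A: (97, 1, 0)   [1·97 + 0·50 = 97]
  row B: (50, 0, 1)   [0·97 + 1·50 = 50]
  97 = 1·50 + 47   → row C = row A − 1·row B = (47, 1, −1)   [check: 1·97 − 1·50 = 47]
  50 = 1·47 + 3   → row D = row B − 1·row C = (3, −1, 2)   [check: −1·97 + 2·50 = 3]
  47 = 15·3 + 2   → row E = row C − 15·row D = (2, 16, −31)   [check: 16·97 − 31·50 = 2]
  3 = 1·2 + 1   → row F = row D − 1·row E = (1, −17, 33)   [check: −17·97 + 33·50 = 1]
  2 = 2·1 + 0   → remainder 0, stop. gcd = 1 (last nonzero row F).
The gcd is 1, so 50 is invertible mod 97. The last nonzero row gives −17·97 + 33·50 = 1, so t = 33. So 50^(−1) ≡ 33 (mod 97). Verify: 50 · 33 = 1650 ≡ 1 (mod 97). ✓

Final answer: 50^(−1) ≡ 33 (mod 97)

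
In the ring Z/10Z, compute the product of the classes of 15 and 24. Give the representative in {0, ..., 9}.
Reduce the factors first: 15 ≡ 5, 24 ≡ 4 (mod 10), so 15 · 24 ≡ 5 · 4 (mod 10). 5 · 4 = 20. Dividing by 10: 20 = 2·10 + 0. So (15 · 24) mod 10 = 0.

Final answer: 0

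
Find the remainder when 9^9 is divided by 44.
5

Use repeated squaring. Binary(9) = 1001. Walk through the bits of the exponent 9 left-to-right: at each bit after the leading one, square the running value, then multiply by 9 if the bit is 1 (always reducing mod 44):
  bit 1 = 1 (leading): start with 9.
  bit 2 = 0: square 9^2 = 81 ≡ 37 (mod 44).
  bit 3 = 0: square 37^2 = 1369 ≡ 5 (mod 44).
  bit 4 = 1: square 5^2 = 25; bit is 1, so multiply 25·9 = 225 ≡ 5 (mod 44).
Final value: 9^9 ≡ 5 (mod 44).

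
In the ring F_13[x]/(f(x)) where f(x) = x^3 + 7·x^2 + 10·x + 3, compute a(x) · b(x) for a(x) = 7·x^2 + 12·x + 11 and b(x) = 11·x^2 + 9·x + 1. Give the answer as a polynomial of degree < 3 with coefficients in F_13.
a · b ≡ 2·x^2 + 5·x + 3 (mod f(x))

Multiply as integer polynomials: a · b = 77·x^4 + 195·x^3 + 236·x^2 + 111·x + 11. Reducing coefficients mod 13: a · b ≡ 12·x^4 + 2·x^2 + 7·x + 11. Now divide by f(x) = x^3 + 7·x^2 + 10·x + 3 in F_13[x], eliminating the leading term at each step:
  leading term 12·x^4: subtract (12·x)·f(x) = 12·x^4 + 6·x^3 + 3·x^2 + 10·x, leaving 7·x^3 + 12·x^2 + 10·x + 11 (coefficients mod 13)
  leading term 7·x^3: subtract (7)·f(x) = 7·x^3 + 10·x^2 + 5·x + 8, leaving 2·x^2 + 5·x + 3 (coefficients mod 13)
The degree is now < 3, so this is the remainder. Hence a · b ≡ 2·x^2 + 5·x + 3 in F_13[x]/(f).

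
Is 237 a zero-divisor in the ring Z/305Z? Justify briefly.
gcd(237, 305) = 1, so 237 is a unit in Z/305Z (it has a multiplicative inverse). A unit cannot be a zero-divisor: if 237·b ≡ 0 then multiplying both sides by 237^(−1) gives b ≡ 0. So 237 is not a zero-divisor.

Final answer: NO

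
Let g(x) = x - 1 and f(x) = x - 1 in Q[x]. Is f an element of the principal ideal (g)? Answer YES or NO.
In Q[x] the ideal (g) consists of all multiples of g, so f ∈ (g) iff g | f, i.e. iff the remainder of f on division by g is 0. Divide f by g (g is monic, so eliminate the leading term of the running remainder at each step):
  leading term x: subtract (1)·g(x) = x - 1, leaving 0
The remainder is 0, so f(x) = g(x) · h(x) with h(x) = 1. Hence g | f, i.e. f ∈ (g).

Final answer: YES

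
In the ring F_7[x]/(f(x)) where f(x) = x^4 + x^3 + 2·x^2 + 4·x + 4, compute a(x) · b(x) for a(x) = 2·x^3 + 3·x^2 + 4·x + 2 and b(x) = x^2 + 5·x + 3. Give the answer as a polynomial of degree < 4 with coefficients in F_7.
a · b ≡ 3·x^3 + x^2 + 5·x + 4 (mod f(x))

Multiply as integer polynomials: a · b = 2·x^5 + 13·x^4 + 25·x^3 + 31·x^2 + 22·x + 6. Reducing coefficients mod 7: a · b ≡ 2·x^5 + 6·x^4 + 4·x^3 + 3·x^2 + x + 6. Now divide by f(x) = x^4 + x^3 + 2·x^2 + 4·x + 4 in F_7[x], eliminating the leading term at each step:
  leading term 2·x^5: subtract (2·x)·f(x) = 2·x^5 + 2·x^4 + 4·x^3 + x^2 + x, leaving 4·x^4 + 2·x^2 + 6 (coefficients mod 7)
  leading term 4·x^4: subtract (4)·f(x) = 4·x^4 + 4·x^3 + x^2 + 2·x + 2, leaving 3·x^3 + x^2 + 5·x + 4 (coefficients mod 7)
The degree is now < 4, so this is the remainder. Hence a · b ≡ 3·x^3 + x^2 + 5·x + 4 in F_7[x]/(f).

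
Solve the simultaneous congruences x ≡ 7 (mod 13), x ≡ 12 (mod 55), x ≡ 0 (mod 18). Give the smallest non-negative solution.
x ≡ 8262 (mod 12870); the representative in [0, 12870) is 8262

The moduli 13, 55, 18 are pairwise coprime, so by the CRT there is a unique solution mod 13·55·18 = 12870.
Solve by successive substitution. Start with x ≡ 7 (mod 13).
  Combine with x ≡ 12 (mod 55): write x = 7 + 13·t and require 7 + 13·t ≡ 12 (mod 55), i.e. 13·t ≡ 12 − 7 ≡ 5 (mod 55). Since 13^(−1) ≡ 17 (mod 55), t ≡ 17·5 ≡ 30 (mod 55). So x ≡ 7 + 13·30 = 397 (mod 715).
  Combine with x ≡ 0 (mod 18): write x = 397 + 715·t and require 397 + 715·t ≡ 0 (mod 18), i.e. 715·t ≡ 0 − 397 ≡ 17 (mod 18). Since 715^(−1) ≡ 7 (mod 18) (715 ≡ 13 (mod 18)), t ≡ 7·17 ≡ 11 (mod 18). So x ≡ 397 + 715·11 = 8262 (mod 12870).
Unique solution in [0, 12870): x = 8262.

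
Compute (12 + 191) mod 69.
65

Reduce the summands first: 191 ≡ 53 (mod 69), so 12 + 191 ≡ 12 + 53 (mod 69). 12 + 53 = 65; 65 = 0·69 + 65, so (12 + 191) mod 69 = 65.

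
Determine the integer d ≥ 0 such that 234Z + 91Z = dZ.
In the PID Z, (a, b) is generated by gcd(a, b). Compute gcd(234, 91) with the extended Euclidean algorithm, tracking rows (r, s, t) with s·234 + t·91 = r:
  row A: (234, 1, 0)   [1·234 + 0·91 = 234]
  row B: (91, 0, 1)   [0·234 + 1·91 = 91]
  234 = 2·91 + 52   → row C = row A − 2·row B = (52, 1, −2)   [check: 1·234 − 2·91 = 52]
  91 = 1·52 + 39   → row D = row B − 1·row C = (39, −1, 3)   [check: −1·234 + 3·91 = 39]
  52 = 1·39 + 13   → row E = row C − 1·row D = (13, 2, −5)   [check: 2·234 − 5·91 = 13]
  39 = 3·13 + 0   → remainder 0, stop. gcd = 13 (last nonzero row E).
So gcd(234, 91) = 13, with Bézout identity 2·234 − 5·91 = 13. Containment (⊇): the Bézout identity exhibits 13 as an element of (234, 91), giving (13) ⊆ (234, 91). Containment (⊆): since 13 | 234 and 13 | 91 (234 = 13·18, 91 = 13·7), every Z-linear combination of 234 and 91 is divisible by 13, so (234, 91) ⊆ (13). Therefore (234, 91) = (13), d = 13.

Final answer: (234, 91) = (13); d = 13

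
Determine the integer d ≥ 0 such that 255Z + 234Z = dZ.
In the PID Z, (a, b) is generated by gcd(a, b). Compute gcd(255, 234) with the extended Euclidean algorithm, tracking rows (r, s, t) with s·255 + t·234 = r:
  row A: (255, 1, 0)   [1·255 + 0·234 = 255]
  row B: (234, 0, 1)   [0·255 + 1·234 = 234]
  255 = 1·234 + 21   → row C = row A − 1·row B = (21, 1, −1)   [check: 1·255 − 1·234 = 21]
  234 = 11·21 + 3   → row D = row B − 11·row C = (3, −11, 12)   [check: −11·255 + 12·234 = 3]
  21 = 7·3 + 0   → remainder 0, stop. gcd = 3 (last nonzero row D).
So gcd(255, 234) = 3, with Bézout identity −11·255 + 12·234 = 3. Containment (⊇): the Bézout identity exhibits 3 as an element of (255, 234), giving (3) ⊆ (255, 234). Containment (⊆): since 3 | 255 and 3 | 234 (255 = 3·85, 234 = 3·78), every Z-linear combination of 255 and 234 is divisible by 3, so (255, 234) ⊆ (3). Therefore (255, 234) = (3), d = 3.

Final answer: (255, 234) = (3); d = 3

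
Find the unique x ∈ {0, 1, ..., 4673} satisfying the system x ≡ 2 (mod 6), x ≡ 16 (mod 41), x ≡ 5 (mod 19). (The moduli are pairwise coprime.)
The moduli 6, 41, 19 are pairwise coprime, so by the CRT there is a unique solution mod 6·41·19 = 4674.
Solve by successive substitution. Start with x ≡ 2 (mod 6).
  Combine with x ≡ 16 (mod 41): write x = 2 + 6·t and require 2 + 6·t ≡ 16 (mod 41), i.e. 6·t ≡ 16 − 2 ≡ 14 (mod 41). Since 6^(−1) ≡ 7 (mod 41), t ≡ 7·14 ≡ 16 (mod 41). So x ≡ 2 + 6·16 = 98 (mod 246).
  Combine with x ≡ 5 (mod 19): write x = 98 + 246·t and require 98 + 246·t ≡ 5 (mod 19), i.e. 246·t ≡ 5 − 98 ≡ 2 (mod 19). Since 246^(−1) ≡ 18 (mod 19) (246 ≡ 18 (mod 19)), t ≡ 18·2 ≡ 17 (mod 19). So x ≡ 98 + 246·17 = 4280 (mod 4674).
Unique solution in [0, 4674): x = 4280.

Final answer: x ≡ 4280 (mod 4674); the representative in [0, 4674) is 4280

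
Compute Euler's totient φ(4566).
φ is multiplicative, with φ(p^e) = p^e − p^(e−1). Factorise 4566 = 2 · 3 · 761. Then
  φ(4566) = (2 − 1) · (3 − 1) · (761 − 1) = 1 · 2 · 760 = 1520.

Final answer: φ(4566) = 1520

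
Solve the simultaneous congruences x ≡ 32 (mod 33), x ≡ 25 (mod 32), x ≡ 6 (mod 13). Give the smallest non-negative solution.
x ≡ 12473 (mod 13728); the representative in [0, 13728) is 12473

The moduli 33, 32, 13 are pairwise coprime, so by the CRT there is a unique solution mod 33·32·13 = 13728.
Solve by successive substitution. Start with x ≡ 32 (mod 33).
  Combine with x ≡ 25 (mod 32): write x = 32 + 33·t and require 32 + 33·t ≡ 25 (mod 32), i.e. 33·t ≡ 25 − 32 ≡ 25 (mod 32). Since 33^(−1) ≡ 1 (mod 32) (33 ≡ 1 (mod 32)), t ≡ 1·25 ≡ 25 (mod 32). So x ≡ 32 + 33·25 = 857 (mod 1056).
  Combine with x ≡ 6 (mod 13): write x = 857 + 1056·t and require 857 + 1056·t ≡ 6 (mod 13), i.e. 1056·t ≡ 6 − 857 ≡ 7 (mod 13). Since 1056^(−1) ≡ 9 (mod 13) (1056 ≡ 3 (mod 13)), t ≡ 9·7 ≡ 11 (mod 13). So x ≡ 857 + 1056·11 = 12473 (mod 13728).
Unique solution in [0, 13728): x = 12473.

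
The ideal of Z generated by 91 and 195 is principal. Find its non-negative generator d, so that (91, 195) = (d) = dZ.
(91, 195) = (13); d = 13

In the PID Z, (a, b) is generated by gcd(a, b). Compute gcd(195, 91) with the extended Euclidean algorithm, tracking rows (r, s, t) with s·195 + t·91 = r:
  row A: (195, 1, 0)   [1·195 + 0·91 = 195]
  row B: (91, 0, 1)   [0·195 + 1·91 = 91]
  195 = 2·91 + 13   → row C = row A − 2·row B = (13, 1, −2)   [check: 1·195 − 2·91 = 13]
  91 = 7·13 + 0   → remainder 0, stop. gcd = 13 (last nonzero row C).
So gcd(91, 195) = 13, with Bézout identity 1·195 − 2·91 = 13. Containment (⊇): the Bézout identity exhibits 13 as an element of (91, 195), giving (13) ⊆ (91, 195). Containment (⊆): since 13 | 91 and 13 | 195 (91 = 13·7, 195 = 13·15), every Z-linear combination of 91 and 195 is divisible by 13, so (91, 195) ⊆ (13). Therefore (91, 195) = (13), d = 13.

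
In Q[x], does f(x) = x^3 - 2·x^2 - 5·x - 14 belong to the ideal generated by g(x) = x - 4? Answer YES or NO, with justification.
In Q[x] the ideal (g) consists of all multiples of g, so f ∈ (g) iff g | f, i.e. iff the remainder of f on division by g is 0. Divide f by g (g is monic, so eliminate the leading term of the running remainder at each step):
  leading term x^3: subtract (x^2)·g(x) = x^3 - 4·x^2, leaving 2·x^2 - 5·x - 14
  leading term 2·x^2: subtract (2·x)·g(x) = 2·x^2 - 8·x, leaving 3·x - 14
  leading term 3·x: subtract (3)·g(x) = 3·x - 12, leaving -2
The remainder r(x) = -2 ≠ 0 (and deg r < deg g), so g ∤ f, i.e. f ∉ (g).

Final answer: NO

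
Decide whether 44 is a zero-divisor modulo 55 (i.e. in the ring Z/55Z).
gcd(44, 55) = 11 > 1, so 44 is not a unit in Z/55Z. In Z/nZ every nonzero non-unit is a zero-divisor: explicitly, take b = 55/gcd = 5 ≠ 0 (mod 55); then 44·5 = 220 = 4·55, i.e. 44·5 ≡ 0 (mod 55). So 44 is a zero-divisor.

Final answer: YES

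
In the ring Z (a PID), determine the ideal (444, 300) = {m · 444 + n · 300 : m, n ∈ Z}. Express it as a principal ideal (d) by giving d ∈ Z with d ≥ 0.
In the PID Z, (a, b) is generated by gcd(a, b). Compute gcd(444, 300) with the extended Euclidean algorithm, tracking rows (r, s, t) with s·444 + t·300 = r:
  row A: (444, 1, 0)   [1·444 + 0·300 = 444]
  row B: (300, 0, 1)   [0·444 + 1·300 = 300]
  444 = 1·300 + 144   → row C = row A − 1·row B = (144, 1, −1)   [check: 1·444 − 1·300 = 144]
  300 = 2·144 + 12   → row D = row B − 2·row C = (12, −2, 3)   [check: −2·444 + 3·300 = 12]
  144 = 12·12 + 0   → remainder 0, stop. gcd = 12 (last nonzero row D).
So gcd(444, 300) = 12, with Bézout identity −2·444 + 3·300 = 12. Containment (⊇): the Bézout identity exhibits 12 as an element of (444, 300), giving (12) ⊆ (444, 300). Containment (⊆): since 12 | 444 and 12 | 300 (444 = 12·37, 300 = 12·25), every Z-linear combination of 444 and 300 is divisible by 12, so (444, 300) ⊆ (12). Therefore (444, 300) = (12), d = 12.

Final answer: (444, 300) = (12); d = 12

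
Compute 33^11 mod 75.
Use repeated squaring. Binary(11) = 1011. Walk through the bits of the exponent 11 left-to-right: at each bit after the leading one, square the running value, then multiply by 33 if the bit is 1 (always reducing mod 75):
  bit 1 = 1 (leading): start with 33.
  bit 2 = 0: square 33^2 = 1089 ≡ 39 (mod 75).
  bit 3 = 1: square 39^2 = 1521 ≡ 21; bit is 1, so multiply 21·33 = 693 ≡ 18 (mod 75).
  bit 4 = 1: square 18^2 = 324 ≡ 24; bit is 1, so multiply 24·33 = 792 ≡ 42 (mod 75).
Final value: 33^11 ≡ 42 (mod 75).

Final answer: 42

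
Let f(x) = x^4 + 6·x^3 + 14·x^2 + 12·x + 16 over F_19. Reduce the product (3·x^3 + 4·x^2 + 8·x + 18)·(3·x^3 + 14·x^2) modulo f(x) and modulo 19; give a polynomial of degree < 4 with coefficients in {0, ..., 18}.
a · b ≡ 11·x^3 + 11·x^2 + x + 14 (mod f(x))

Multiply as integer polynomials: a · b = 9·x^6 + 54·x^5 + 80·x^4 + 166·x^3 + 252·x^2. Reducing coefficients mod 19: a · b ≡ 9·x^6 + 16·x^5 + 4·x^4 + 14·x^3 + 5·x^2. Now divide by f(x) = x^4 + 6·x^3 + 14·x^2 + 12·x + 16 in F_19[x], eliminating the leading term at each step:
  leading term 9·x^6: subtract (9·x^2)·f(x) = 9·x^6 + 16·x^5 + 12·x^4 + 13·x^3 + 11·x^2, leaving 11·x^4 + x^3 + 13·x^2 (coefficients mod 19)
  leading term 11·x^4: subtract (11)·f(x) = 11·x^4 + 9·x^3 + 2·x^2 + 18·x + 5, leaving 11·x^3 + 11·x^2 + x + 14 (coefficients mod 19)
The degree is now < 4, so this is the remainder. Hence a · b ≡ 11·x^3 + 11·x^2 + x + 14 in F_19[x]/(f).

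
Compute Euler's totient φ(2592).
φ is multiplicative, with φ(p^e) = p^e − p^(e−1). Factorise 2592 = 2^5 · 3^4. Then
  φ(2592) = (2^5 − 2^4) · (3^4 − 3^3) = 16 · 54 = 864.

Final answer: φ(2592) = 864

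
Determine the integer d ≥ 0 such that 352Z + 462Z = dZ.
(352, 462) = (22); d = 22

In the PID Z, (a, b) is generated by gcd(a, b). Compute gcd(462, 352) with the extended Euclidean algorithm, tracking rows (r, s, t) with s·462 + t·352 = r:
  row A: (462, 1, 0)   [1·462 + 0·352 = 462]
  row B: (352, 0, 1)   [0·462 + 1·352 = 352]
  462 = 1·352 + 110   → row C = row A − 1·row B = (110, 1, −1)   [check: 1·462 − 1·352 = 110]
  352 = 3·110 + 22   → row D = row B − 3·row C = (22, −3, 4)   [check: −3·462 + 4·352 = 22]
  110 = 5·22 + 0   → remainder 0, stop. gcd = 22 (last nonzero row D).
So gcd(352, 462) = 22, with Bézout identity −3·462 + 4·352 = 22. Containment (⊇): the Bézout identity exhibits 22 as an element of (352, 462), giving (22) ⊆ (352, 462). Containment (⊆): since 22 | 352 and 22 | 462 (352 = 22·16, 462 = 22·21), every Z-linear combination of 352 and 462 is divisible by 22, so (352, 462) ⊆ (22). Therefore (352, 462) = (22), d = 22.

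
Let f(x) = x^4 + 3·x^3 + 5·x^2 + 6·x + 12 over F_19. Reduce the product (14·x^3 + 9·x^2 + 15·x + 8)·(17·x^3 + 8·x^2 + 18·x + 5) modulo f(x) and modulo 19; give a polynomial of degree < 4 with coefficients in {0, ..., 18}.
Multiply as integer polynomials: a · b = 238·x^6 + 265·x^5 + 579·x^4 + 488·x^3 + 379·x^2 + 219·x + 40. Reducing coefficients mod 19: a · b ≡ 10·x^6 + 18·x^5 + 9·x^4 + 13·x^3 + 18·x^2 + 10·x + 2. Now divide by f(x) = x^4 + 3·x^3 + 5·x^2 + 6·x + 12 in F_19[x], eliminating the leading term at each step:
  leading term 10·x^6: subtract (10·x^2)·f(x) = 10·x^6 + 11·x^5 + 12·x^4 + 3·x^3 + 6·x^2, leaving 7·x^5 + 16·x^4 + 10·x^3 + 12·x^2 + 10·x + 2 (coefficients mod 19)
  leading term 7·x^5: subtract (7·x)·f(x) = 7·x^5 + 2·x^4 + 16·x^3 + 4·x^2 + 8·x, leaving 14·x^4 + 13·x^3 + 8·x^2 + 2·x + 2 (coefficients mod 19)
  leading term 14·x^4: subtract (14)·f(x) = 14·x^4 + 4·x^3 + 13·x^2 + 8·x + 16, leaving 9·x^3 + 14·x^2 + 13·x + 5 (coefficients mod 19)
The degree is now < 4, so this is the remainder. Hence a · b ≡ 9·x^3 + 14·x^2 + 13·x + 5 in F_19[x]/(f).

Final answer: a · b ≡ 9·x^3 + 14·x^2 + 13·x + 5 (mod f(x))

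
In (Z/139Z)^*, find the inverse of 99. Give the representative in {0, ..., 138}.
99^(−1) ≡ 66 (mod 139)

Apply the extended Euclidean algorithm to (139, 99), tracking rows (r, s, t) with s·139 + t·99 = r. Each division r_prev = q·r_cur + r_new produces the new row as (previous row) − q·(current row):
  row A: (139, 1, 0)   [1·139 + 0·99 = 139]
  row B: (99, 0, 1)   [0·139 + 1·99 = 99]
  139 = 1·99 + 40   → row C = row A − 1·row B = (40, 1, −1)   [check: 1·139 − 1·99 = 40]
  99 = 2·40 + 19   → row D = row B − 2·row C = (19, −2, 3)   [check: −2·139 + 3·99 = 19]
  40 = 2·19 + 2   → row E = row C − 2·row D = (2, 5, −7)   [check: 5·139 − 7·99 = 2]
  19 = 9·2 + 1   → row F = row D − 9·row E = (1, −47, 66)   [check: −47·139 + 66·99 = 1]
  2 = 2·1 + 0   → remainder 0, stop. gcd = 1 (last nonzero row F).
The gcd is 1, so 99 is invertible mod 139. The last nonzero row gives −47·139 + 66·99 = 1, so t = 66. So 99^(−1) ≡ 66 (mod 139). Verify: 99 · 66 = 6534 ≡ 1 (mod 139). ✓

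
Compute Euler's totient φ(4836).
φ(4836) = 1440

φ is multiplicative, with φ(p^e) = p^e − p^(e−1). Factorise 4836 = 2^2 · 3 · 13 · 31. Then
  φ(4836) = (2^2 − 2^1) · (3 − 1) · (13 − 1) · (31 − 1) = 2 · 2 · 12 · 30 = 1440.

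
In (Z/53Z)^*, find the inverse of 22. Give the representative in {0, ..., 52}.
22^(−1) ≡ 41 (mod 53)

Apply the extended Euclidean algorithm to (53, 22), tracking rows (r, s, t) with s·53 + t·22 = r. Each division r_prev = q·r_cur + r_new produces the new row as (previous row) − q·(current row):
  row A: (53, 1, 0)   [1·53 + 0·22 = 53]
  row B: (22, 0, 1)   [0·53 + 1·22 = 22]
  53 = 2·22 + 9   → row C = row A − 2·row B = (9, 1, −2)   [check: 1·53 − 2·22 = 9]
  22 = 2·9 + 4   → row D = row B − 2·row C = (4, −2, 5)   [check: −2·53 + 5·22 = 4]
  9 = 2·4 + 1   → row E = row C − 2·row D = (1, 5, −12)   [check: 5·53 − 12·22 = 1]
  4 = 4·1 + 0   → remainder 0, stop. gcd = 1 (last nonzero row E).
The gcd is 1, so 22 is invertible mod 53. The last nonzero row gives 5·53 − 12·22 = 1, so t = −12. So 22^(−1) ≡ −12 ≡ 41 (mod 53). Verify: 22 · 41 = 902 ≡ 1 (mod 53). ✓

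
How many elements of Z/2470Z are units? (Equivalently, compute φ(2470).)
Z/2470Z has φ(2470) = 864 units

An element a ∈ Z/2470Z is a unit iff gcd(a, 2470) = 1, so the number of units is φ(2470). φ is multiplicative, with φ(p^e) = p^e − p^(e−1). Factorise 2470 = 2 · 5 · 13 · 19. Then
  φ(2470) = (2 − 1) · (5 − 1) · (13 − 1) · (19 − 1) = 1 · 4 · 12 · 18 = 864.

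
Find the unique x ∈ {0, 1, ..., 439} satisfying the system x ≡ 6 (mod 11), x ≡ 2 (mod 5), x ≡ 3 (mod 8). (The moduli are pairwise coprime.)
The moduli 11, 5, 8 are pairwise coprime, so by the CRT there is a unique solution mod 11·5·8 = 440.
Solve by successive substitution. Start with x ≡ 6 (mod 11).
  Combine with x ≡ 2 (mod 5): write x = 6 + 11·t and require 6 + 11·t ≡ 2 (mod 5), i.e. 11·t ≡ 2 − 6 ≡ 1 (mod 5). Since 11^(−1) ≡ 1 (mod 5) (11 ≡ 1 (mod 5)), t ≡ 1·1 ≡ 1 (mod 5). So x ≡ 6 + 11·1 = 17 (mod 55).
  Combine with x ≡ 3 (mod 8): write x = 17 + 55·t and require 17 + 55·t ≡ 3 (mod 8), i.e. 55·t ≡ 3 − 17 ≡ 2 (mod 8). Since 55^(−1) ≡ 7 (mod 8) (55 ≡ 7 (mod 8)), t ≡ 7·2 ≡ 6 (mod 8). So x ≡ 17 + 55·6 = 347 (mod 440).
Unique solution in [0, 440): x = 347.

Final answer: x ≡ 347 (mod 440); the representative in [0, 440) is 347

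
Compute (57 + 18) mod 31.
13

Reduce the summands first: 57 ≡ 26 (mod 31), so 57 + 18 ≡ 26 + 18 (mod 31). 26 + 18 = 44; 44 = 1·31 + 13, so (57 + 18) mod 31 = 13.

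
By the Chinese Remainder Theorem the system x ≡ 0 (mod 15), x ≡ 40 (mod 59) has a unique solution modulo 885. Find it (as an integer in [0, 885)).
The moduli 15, 59 are pairwise coprime, so by the CRT there is a unique solution mod 15·59 = 885.
Solve by successive substitution. Start with x ≡ 0 (mod 15).
  Combine with x ≡ 40 (mod 59): write x = 15·t and require 15·t ≡ 40 (mod 59). Since 15^(−1) ≡ 4 (mod 59), t ≡ 4·40 ≡ 42 (mod 59). So x ≡ 15·42 = 630 (mod 885).
Unique solution in [0, 885): x = 630.

Final answer: x ≡ 630 (mod 885); the representative in [0, 885) is 630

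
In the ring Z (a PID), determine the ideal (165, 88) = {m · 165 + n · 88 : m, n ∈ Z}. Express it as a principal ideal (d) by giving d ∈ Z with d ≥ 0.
In the PID Z, (a, b) is generated by gcd(a, b). Compute gcd(165, 88) with the extended Euclidean algorithm, tracking rows (r, s, t) with s·165 + t·88 = r:
  row A: (165, 1, 0)   [1·165 + 0·88 = 165]
  row B: (88, 0, 1)   [0·165 + 1·88 = 88]
  165 = 1·88 + 77   → row C = row A − 1·row B = (77, 1, −1)   [check: 1·165 − 1·88 = 77]
  88 = 1·77 + 11   → row D = row B − 1·row C = (11, −1, 2)   [check: −1·165 + 2·88 = 11]
  77 = 7·11 + 0   → remainder 0, stop. gcd = 11 (last nonzero row D).
So gcd(165, 88) = 11, with Bézout identity −1·165 + 2·88 = 11. Containment (⊇): the Bézout identity exhibits 11 as an element of (165, 88), giving (11) ⊆ (165, 88). Containment (⊆): since 11 | 165 and 11 | 88 (165 = 11·15, 88 = 11·8), every Z-linear combination of 165 and 88 is divisible by 11, so (165, 88) ⊆ (11). Therefore (165, 88) = (11), d = 11.

Final answer: (165, 88) = (11); d = 11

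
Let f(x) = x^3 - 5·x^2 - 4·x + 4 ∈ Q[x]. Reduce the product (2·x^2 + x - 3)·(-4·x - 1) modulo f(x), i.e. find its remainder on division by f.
First multiply in Q[x] without reducing: a · b = -8·x^3 - 6·x^2 + 11·x + 3. Now divide by f(x) = x^3 - 5·x^2 - 4·x + 4, eliminating the leading term at each step:
  leading term -8·x^3: subtract (-8)·f(x) = -8·x^3 + 40·x^2 + 32·x - 32, leaving -46·x^2 - 21·x + 35
The degree is now < 3, so this is the remainder. Hence a · b ≡ -46·x^2 - 21·x + 35 in Q[x]/(f).

Final answer: a · b ≡ -46·x^2 - 21·x + 35 (mod f(x))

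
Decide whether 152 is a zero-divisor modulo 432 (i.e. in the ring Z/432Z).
YES

gcd(152, 432) = 8 > 1, so 152 is not a unit in Z/432Z. In Z/nZ every nonzero non-unit is a zero-divisor: explicitly, take b = 432/gcd = 54 ≠ 0 (mod 432); then 152·54 = 8208 = 19·432, i.e. 152·54 ≡ 0 (mod 432). So 152 is a zero-divisor.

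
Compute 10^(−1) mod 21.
Apply the extended Euclidean algorithm to (21, 10), tracking rows (r, s, t) with s·21 + t·10 = r. Each division r_prev = q·r_cur + r_new produces the new row as (previous row) − q·(current row):
  row A: (21, 1, 0)   [1·21 + 0·10 = 21]
  row B: (10, 0, 1)   [0·21 + 1·10 = 10]
  21 = 2·10 + 1   → row C = row A − 2·row B = (1, 1, −2)   [check: 1·21 − 2·10 = 1]
  10 = 10·1 + 0   → remainder 0, stop. gcd = 1 (last nonzero row C).
The gcd is 1, so 10 is invertible mod 21. The last nonzero row gives 1·21 − 2·10 = 1, so t = −2. So 10^(−1) ≡ −2 ≡ 19 (mod 21). Verify: 10 · 19 = 190 ≡ 1 (mod 21). ✓

Final answer: 10^(−1) ≡ 19 (mod 21)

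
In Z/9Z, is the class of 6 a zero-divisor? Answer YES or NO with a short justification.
YES

gcd(6, 9) = 3 > 1, so 6 is not a unit in Z/9Z. In Z/nZ every nonzero non-unit is a zero-divisor: explicitly, take b = 9/gcd = 3 ≠ 0 (mod 9); then 6·3 = 18 = 2·9, i.e. 6·3 ≡ 0 (mod 9). So 6 is a zero-divisor.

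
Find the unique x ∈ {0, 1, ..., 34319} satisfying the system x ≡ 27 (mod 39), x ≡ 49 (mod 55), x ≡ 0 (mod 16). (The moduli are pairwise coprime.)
The moduli 39, 55, 16 are pairwise coprime, so by the CRT there is a unique solution mod 39·55·16 = 34320.
Solve by successive substitution. Start with x ≡ 27 (mod 39).
  Combine with x ≡ 49 (mod 55): write x = 27 + 39·t and require 27 + 39·t ≡ 49 (mod 55), i.e. 39·t ≡ 49 − 27 ≡ 22 (mod 55). Since 39^(−1) ≡ 24 (mod 55), t ≡ 24·22 ≡ 33 (mod 55). So x ≡ 27 + 39·33 = 1314 (mod 2145).
  Combine with x ≡ 0 (mod 16): write x = 1314 + 2145·t and require 1314 + 2145·t ≡ 0 (mod 16), i.e. 2145·t ≡ 0 − 1314 ≡ 14 (mod 16). Since 2145^(−1) ≡ 1 (mod 16) (2145 ≡ 1 (mod 16)), t ≡ 1·14 ≡ 14 (mod 16). So x ≡ 1314 + 2145·14 = 31344 (mod 34320).
Unique solution in [0, 34320): x = 31344.

Final answer: x ≡ 31344 (mod 34320); the representative in [0, 34320) is 31344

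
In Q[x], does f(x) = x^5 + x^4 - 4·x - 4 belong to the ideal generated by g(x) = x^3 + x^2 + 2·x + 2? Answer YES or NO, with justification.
YES

In Q[x] the ideal (g) consists of all multiples of g, so f ∈ (g) iff g | f, i.e. iff the remainder of f on division by g is 0. Divide f by g (g is monic, so eliminate the leading term of the running remainder at each step):
  leading term x^5: subtract (x^2)·g(x) = x^5 + x^4 + 2·x^3 + 2·x^2, leaving -2·x^3 - 2·x^2 - 4·x - 4
  leading term -2·x^3: subtract (-2)·g(x) = -2·x^3 - 2·x^2 - 4·x - 4, leaving 0
The remainder is 0, so f(x) = g(x) · h(x) with h(x) = x^2 - 2. Hence g | f, i.e. f ∈ (g).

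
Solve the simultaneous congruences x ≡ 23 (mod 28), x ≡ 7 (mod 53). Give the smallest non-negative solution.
The moduli 28, 53 are pairwise coprime, so by the CRT there is a unique solution mod 28·53 = 1484.
Solve by successive substitution. Start with x ≡ 23 (mod 28).
  Combine with x ≡ 7 (mod 53): write x = 23 + 28·t and require 23 + 28·t ≡ 7 (mod 53), i.e. 28·t ≡ 7 − 23 ≡ 37 (mod 53). Since 28^(−1) ≡ 36 (mod 53), t ≡ 36·37 ≡ 7 (mod 53). So x ≡ 23 + 28·7 = 219 (mod 1484).
Unique solution in [0, 1484): x = 219.

Final answer: x ≡ 219 (mod 1484); the representative in [0, 1484) is 219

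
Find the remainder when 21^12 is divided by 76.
Use repeated squaring. Binary(12) = 1100. Walk through the bits of the exponent 12 left-to-right: at each bit after the leading one, square the running value, then multiply by 21 if the bit is 1 (always reducing mod 76):
  bit 1 = 1 (leading): start with 21.
  bit 2 = 1: square 21^2 = 441 ≡ 61; bit is 1, so multiply 61·21 = 1281 ≡ 65 (mod 76).
  bit 3 = 0: square 65^2 = 4225 ≡ 45 (mod 76).
  bit 4 = 0: square 45^2 = 2025 ≡ 49 (mod 76).
Final value: 21^12 ≡ 49 (mod 76).

Final answer: 49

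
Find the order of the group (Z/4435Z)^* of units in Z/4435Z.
(Z/4435Z)^* consists of the classes a with gcd(a, 4435) = 1, so its order is φ(4435). φ is multiplicative, with φ(p^e) = p^e − p^(e−1). Factorise 4435 = 5 · 887. Then
  φ(4435) = (5 − 1) · (887 − 1) = 4 · 886 = 3544.
Thus |(Z/4435Z)^*| = 3544.

Final answer: |(Z/4435Z)^*| = 3544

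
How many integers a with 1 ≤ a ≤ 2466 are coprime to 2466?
The number of a ∈ {1, ..., 2466} with gcd(a, 2466) = 1 is by definition Euler's totient φ(2466). φ is multiplicative, with φ(p^e) = p^e − p^(e−1). Factorise 2466 = 2 · 3^2 · 137. Then
  φ(2466) = (2 − 1) · (3^2 − 3^1) · (137 − 1) = 1 · 6 · 136 = 816.
So there are 816 such integers.

Final answer: 816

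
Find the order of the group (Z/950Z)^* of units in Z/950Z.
|(Z/950Z)^*| = 360

(Z/950Z)^* consists of the classes a with gcd(a, 950) = 1, so its order is φ(950). φ is multiplicative, with φ(p^e) = p^e − p^(e−1). Factorise 950 = 2 · 5^2 · 19. Then
  φ(950) = (2 − 1) · (5^2 − 5^1) · (19 − 1) = 1 · 20 · 18 = 360.
Thus |(Z/950Z)^*| = 360.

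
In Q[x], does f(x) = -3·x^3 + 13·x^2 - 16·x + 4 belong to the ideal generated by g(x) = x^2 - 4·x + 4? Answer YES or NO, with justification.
YES

In Q[x] the ideal (g) consists of all multiples of g, so f ∈ (g) iff g | f, i.e. iff the remainder of f on division by g is 0. Divide f by g (g is monic, so eliminate the leading term of the running remainder at each step):
  leading term -3·x^3: subtract (-3·x)·g(x) = -3·x^3 + 12·x^2 - 12·x, leaving x^2 - 4·x + 4
  leading term x^2: subtract (1)·g(x) = x^2 - 4·x + 4, leaving 0
The remainder is 0, so f(x) = g(x) · h(x) with h(x) = 1 - 3·x. Hence g | f, i.e. f ∈ (g).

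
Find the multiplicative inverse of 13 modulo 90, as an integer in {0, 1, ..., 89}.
Apply the extended Euclidean algorithm to (90, 13), tracking rows (r, s, t) with s·90 + t·13 = r. Each division r_prev = q·r_cur + r_new produces the new row as (previous row) − q·(current row):
  row A: (90, 1, 0)   [1·90 + 0·13 = 90]
  row B: (13, 0, 1)   [0·90 + 1·13 = 13]
  90 = 6·13 + 12   → row C = row A − 6·row B = (12, 1, −6)   [check: 1·90 − 6·13 = 12]
  13 = 1·12 + 1   → row D = row B − 1·row C = (1, −1, 7)   [check: −1·90 + 7·13 = 1]
  12 = 12·1 + 0   → remainder 0, stop. gcd = 1 (last nonzero row D).
The gcd is 1, so 13 is invertible mod 90. The last nonzero row gives −1·90 + 7·13 = 1, so t = 7. So 13^(−1) ≡ 7 (mod 90). Verify: 13 · 7 = 91 ≡ 1 (mod 90). ✓

Final answer: 13^(−1) ≡ 7 (mod 90)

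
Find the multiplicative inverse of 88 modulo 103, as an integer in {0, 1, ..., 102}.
88^(−1) ≡ 48 (mod 103)

Apply the extended Euclidean algorithm to (103, 88), tracking rows (r, s, t) with s·103 + t·88 = r. Each division r_prev = q·r_cur + r_new produces the new row as (previous row) − q·(current row):
  row A: (103, 1, 0)   [1·103 + 0·88 = 103]
  row B: (88, 0, 1)   [0·103 + 1·88 = 88]
  103 = 1·88 + 15   → row C = row A − 1·row B = (15, 1, −1)   [check: 1·103 − 1·88 = 15]
  88 = 5·15 + 13   → row D = row B − 5·row C = (13, −5, 6)   [check: −5·103 + 6·88 = 13]
  15 = 1·13 + 2   → row E = row C − 1·row D = (2, 6, −7)   [check: 6·103 − 7·88 = 2]
  13 = 6·2 + 1   → row F = row D − 6·row E = (1, −41, 48)   [check: −41·103 + 48·88 = 1]
  2 = 2·1 + 0   → remainder 0, stop. gcd = 1 (last nonzero row F).
The gcd is 1, so 88 is invertible mod 103. The last nonzero row gives −41·103 + 48·88 = 1, so t = 48. So 88^(−1) ≡ 48 (mod 103). Verify: 88 · 48 = 4224 ≡ 1 (mod 103). ✓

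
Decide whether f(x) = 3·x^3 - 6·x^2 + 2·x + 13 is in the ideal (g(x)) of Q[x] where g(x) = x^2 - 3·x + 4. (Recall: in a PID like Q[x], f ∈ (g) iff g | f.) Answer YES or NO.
In Q[x] the ideal (g) consists of all multiples of g, so f ∈ (g) iff g | f, i.e. iff the remainder of f on division by g is 0. Divide f by g (g is monic, so eliminate the leading term of the running remainder at each step):
  leading term 3·x^3: subtract (3·x)·g(x) = 3·x^3 - 9·x^2 + 12·x, leaving 3·x^2 - 10·x + 13
  leading term 3·x^2: subtract (3)·g(x) = 3·x^2 - 9·x + 12, leaving 1 - x
The remainder r(x) = 1 - x ≠ 0 (and deg r < deg g), so g ∤ f, i.e. f ∉ (g).

Final answer: NO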